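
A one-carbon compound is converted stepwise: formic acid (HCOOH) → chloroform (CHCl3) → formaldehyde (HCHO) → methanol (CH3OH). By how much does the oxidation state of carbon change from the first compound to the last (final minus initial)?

Carbon oxidation states along the series — formic acid: +2, chloroform: +2, formaldehyde: 0, methanol: -2.
Net change = -2 − (+2) = -4.

-4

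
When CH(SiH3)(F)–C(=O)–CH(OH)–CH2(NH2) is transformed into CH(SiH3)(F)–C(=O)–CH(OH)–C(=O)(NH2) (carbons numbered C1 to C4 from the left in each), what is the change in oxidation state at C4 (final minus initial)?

Before: C4 has 1 bond to C, 2 bonds to H, 1 bond to N → oxidation state -1.
After: C4 has 1 bond to C, 2 bonds to O, 1 bond to N → oxidation state +3.
Δ = +3 − (-1) = +4, so this is an oxidation at C4.

+4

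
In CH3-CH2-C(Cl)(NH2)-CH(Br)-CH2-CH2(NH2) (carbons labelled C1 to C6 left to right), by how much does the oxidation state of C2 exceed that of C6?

-1

C2: 2C, 2H → 0 − 2 = -2
C6: 1C, 2H, 1N → 0 − 2 + 1 = -1
Difference: -2 − (-1) = -1.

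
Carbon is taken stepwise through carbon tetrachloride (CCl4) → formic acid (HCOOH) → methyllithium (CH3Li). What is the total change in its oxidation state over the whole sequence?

Carbon oxidation states along the series — carbon tetrachloride: +4, formic acid: +2, methyllithium: -4.
Net change = -4 − (+4) = -8.

-8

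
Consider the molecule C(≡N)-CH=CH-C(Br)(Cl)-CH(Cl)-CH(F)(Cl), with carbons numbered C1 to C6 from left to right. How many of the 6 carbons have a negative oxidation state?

2

Tallying each carbon's bonds:
C1: 1C, 3N → 0 + 3 = +3
C2: 3C, 1H → 0 − 1 = -1
C3: 3C, 1H → 0 − 1 = -1
C4: 2C, 1Cl, 1Br → 0 + 1 + 1 = +2
C5: 2C, 1H, 1Cl → 0 − 1 + 1 = 0
C6: 1C, 1H, 1F, 1Cl → 0 − 1 + 1 + 1 = +1
2 carbons (C2, C3) meet the condition.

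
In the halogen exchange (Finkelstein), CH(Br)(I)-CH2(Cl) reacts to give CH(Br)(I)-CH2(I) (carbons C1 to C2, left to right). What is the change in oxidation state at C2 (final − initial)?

0

Before: C2 has 1 bond to C, 2 bonds to H, 1 bond to Cl → oxidation state -1.
After: C2 has 1 bond to C, 2 bonds to H, 1 bond to I → oxidation state -1.
Δ = -1 − (-1) = 0, so no net redox change at C2.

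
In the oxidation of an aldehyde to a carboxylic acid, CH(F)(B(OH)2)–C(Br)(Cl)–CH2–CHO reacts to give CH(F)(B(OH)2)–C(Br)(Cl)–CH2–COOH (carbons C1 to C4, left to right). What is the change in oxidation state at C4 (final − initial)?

Before: C4 has 1 bond to C, 1 bond to H, 2 bonds to O → oxidation state +1.
After: C4 has 1 bond to C, 3 bonds to O → oxidation state +3.
Δ = +3 − (+1) = +2, so this is an oxidation at C4.

+2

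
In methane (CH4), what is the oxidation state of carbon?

-4

Count +1 for every bond to an atom more electronegative than carbon and −1 for every bond to one less electronegative; C–C bonds are 0.
The carbon has one bond to H (-1), one bond to H (-1), one bond to H (-1), one bond to H (-1).
Oxidation state = -1 − 1 − 1 − 1 = -4.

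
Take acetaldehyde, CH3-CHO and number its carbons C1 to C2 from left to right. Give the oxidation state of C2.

C2 has one bond to H (-1), a double bond to O (2×+1 = +2), one bond to C (0).
Oxidation state = -1 + 2 + 0 = +1.

+1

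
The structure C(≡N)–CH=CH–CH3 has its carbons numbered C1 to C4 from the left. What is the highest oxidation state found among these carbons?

+3

Each bond to a more electronegative atom (O, N, halogen) counts +1, each bond to a less electronegative atom (H, metal, B, Si) counts −1, and each C–C bond counts 0. Tallying each carbon:
C1: 1C, 3N → 0 + 3 = +3
C2: 3C, 1H → 0 − 1 = -1
C3: 3C, 1H → 0 − 1 = -1
C4: 1C, 3H → 0 − 3 = -3
The highest value is +3.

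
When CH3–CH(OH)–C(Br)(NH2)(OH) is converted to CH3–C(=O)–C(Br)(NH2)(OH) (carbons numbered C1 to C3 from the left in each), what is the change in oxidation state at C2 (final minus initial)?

Before: C2 has 2 bonds to C, 1 bond to H, 1 bond to O → oxidation state 0.
After: C2 has 2 bonds to C, 2 bonds to O → oxidation state +2.
Δ = +2 − (0) = +2, so this is an oxidation at C2.

+2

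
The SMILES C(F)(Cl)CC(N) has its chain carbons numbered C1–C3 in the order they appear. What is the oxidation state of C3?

C3 has one bond to C (0), one bond to H (-1), one bond to H (-1), one bond to N (+1).
Oxidation state = 0 − 1 − 1 + 1 = -1.

-1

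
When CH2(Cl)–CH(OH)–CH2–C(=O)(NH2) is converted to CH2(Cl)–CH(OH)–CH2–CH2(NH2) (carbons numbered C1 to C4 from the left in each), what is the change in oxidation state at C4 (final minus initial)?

-4

Before: C4 has 1 bond to C, 2 bonds to O, 1 bond to N → oxidation state +3.
After: C4 has 1 bond to C, 2 bonds to H, 1 bond to N → oxidation state -1.
Δ = -1 − (+3) = -4, so this is a reduction at C4.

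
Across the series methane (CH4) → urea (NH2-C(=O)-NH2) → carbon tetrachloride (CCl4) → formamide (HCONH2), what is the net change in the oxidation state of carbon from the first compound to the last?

Carbon oxidation states along the series — methane: -4, urea: +4, carbon tetrachloride: +4, formamide: +2.
Net change = +2 − (-4) = +6.

+6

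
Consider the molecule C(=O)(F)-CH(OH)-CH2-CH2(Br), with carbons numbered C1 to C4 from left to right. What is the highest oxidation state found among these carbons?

+3

Tallying each carbon's bonds:
C1: 1C, 2O, 1F → 0 + 2 + 1 = +3
C2: 2C, 1H, 1O → 0 − 1 + 1 = 0
C3: 2C, 2H → 0 − 2 = -2
C4: 1C, 2H, 1Br → 0 − 2 + 1 = -1
The highest value is +3.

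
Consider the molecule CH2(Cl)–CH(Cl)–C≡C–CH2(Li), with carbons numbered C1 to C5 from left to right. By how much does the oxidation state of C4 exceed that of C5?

+3

C4: 4C → 0 = 0
C5: 1C, 2H, 1Li → 0 − 2 − 1 = -3
Difference: 0 − (-3) = +3.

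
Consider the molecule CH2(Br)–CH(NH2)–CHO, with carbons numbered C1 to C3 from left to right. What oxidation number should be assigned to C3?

Each bond to a more electronegative atom (O, N, halogen) counts +1, each bond to a less electronegative atom (H, metal, B, Si) counts −1, and each C–C bond counts 0.
C3 has one bond to C (0), one bond to H (-1), a double bond to O (2×+1 = +2).
Oxidation state = 0 − 1 + 2 = +1.

+1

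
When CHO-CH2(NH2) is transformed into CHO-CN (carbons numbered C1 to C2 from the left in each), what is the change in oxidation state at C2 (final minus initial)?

+4

Before: C2 has 1 bond to C, 2 bonds to H, 1 bond to N → oxidation state -1.
After: C2 has 1 bond to C, 3 bonds to N → oxidation state +3.
Δ = +3 − (-1) = +4, so this is an oxidation at C2.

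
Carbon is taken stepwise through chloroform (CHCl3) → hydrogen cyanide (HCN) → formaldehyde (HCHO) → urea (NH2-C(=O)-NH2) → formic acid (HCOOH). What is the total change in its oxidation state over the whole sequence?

0

Carbon oxidation states along the series — chloroform: +2, hydrogen cyanide: +2, formaldehyde: 0, urea: +4, formic acid: +2.
Net change = +2 − (+2) = 0.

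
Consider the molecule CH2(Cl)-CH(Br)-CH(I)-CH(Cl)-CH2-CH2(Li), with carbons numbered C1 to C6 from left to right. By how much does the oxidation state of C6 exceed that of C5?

-1

C6: 1C, 2H, 1Li → 0 − 2 − 1 = -3
C5: 2C, 2H → 0 − 2 = -2
Difference: -3 − (-2) = -1.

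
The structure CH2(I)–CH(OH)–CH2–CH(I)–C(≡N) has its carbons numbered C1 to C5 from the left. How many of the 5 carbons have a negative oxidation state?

Assign +1 per bond to O/N/halogen, −1 per bond to H or an electropositive element, and 0 per bond to carbon. Tallying each carbon:
C1: 1C, 2H, 1I → 0 − 2 + 1 = -1
C2: 2C, 1H, 1O → 0 − 1 + 1 = 0
C3: 2C, 2H → 0 − 2 = -2
C4: 2C, 1H, 1I → 0 − 1 + 1 = 0
C5: 1C, 3N → 0 + 3 = +3
2 carbons (C1, C3) meet the condition.

2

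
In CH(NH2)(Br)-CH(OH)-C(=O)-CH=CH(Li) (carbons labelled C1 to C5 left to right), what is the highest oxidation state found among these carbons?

Count +1 for every bond to an atom more electronegative than carbon and −1 for every bond to one less electronegative; C–C bonds are 0. Tallying each carbon:
C1: 1C, 1H, 1N, 1Br → 0 − 1 + 1 + 1 = +1
C2: 2C, 1H, 1O → 0 − 1 + 1 = 0
C3: 2C, 2O → 0 + 2 = +2
C4: 3C, 1H → 0 − 1 = -1
C5: 2C, 1H, 1Li → 0 − 1 − 1 = -2
The highest value is +2.

+2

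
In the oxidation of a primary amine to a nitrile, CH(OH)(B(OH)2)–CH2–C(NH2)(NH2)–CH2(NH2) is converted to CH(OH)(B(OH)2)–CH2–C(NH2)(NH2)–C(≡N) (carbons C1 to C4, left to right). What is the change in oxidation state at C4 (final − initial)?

+4

Before: C4 has 1 bond to C, 2 bonds to H, 1 bond to N → oxidation state -1.
After: C4 has 1 bond to C, 3 bonds to N → oxidation state +3.
Δ = +3 − (-1) = +4, so this is an oxidation at C4.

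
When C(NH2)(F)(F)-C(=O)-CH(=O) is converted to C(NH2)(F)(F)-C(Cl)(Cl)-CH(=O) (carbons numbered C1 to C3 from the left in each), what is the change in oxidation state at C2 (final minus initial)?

Before: C2 has 2 bonds to C, 2 bonds to O → oxidation state +2.
After: C2 has 2 bonds to C, 2 bonds to Cl → oxidation state +2.
Δ = +2 − (+2) = 0, so no net redox change at C2.

0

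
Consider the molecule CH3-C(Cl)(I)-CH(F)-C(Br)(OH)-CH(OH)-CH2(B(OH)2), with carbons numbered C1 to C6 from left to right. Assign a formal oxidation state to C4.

+2

Bonds to more-electronegative neighbours contribute +1 each, bonds to H or metals contribute −1 each, and C–C bonds contribute 0.
C4 has one bond to C (0), one bond to C (0), one bond to Br (+1), one bond to O (+1).
Oxidation state = 0 + 0 + 1 + 1 = +2.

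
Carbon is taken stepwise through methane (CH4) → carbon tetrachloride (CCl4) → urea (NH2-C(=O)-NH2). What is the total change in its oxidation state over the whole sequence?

Carbon oxidation states along the series — methane: -4, carbon tetrachloride: +4, urea: +4.
Net change = +4 − (-4) = +8.

+8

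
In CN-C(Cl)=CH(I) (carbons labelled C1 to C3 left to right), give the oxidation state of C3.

0

C3 has a double bond to C (2×0 = 0), one bond to I (+1), one bond to H (-1).
Oxidation state = 0 + 1 − 1 = 0.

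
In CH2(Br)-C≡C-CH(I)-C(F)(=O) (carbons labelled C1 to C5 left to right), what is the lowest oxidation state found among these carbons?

-1

Each bond to a more electronegative atom (O, N, halogen) counts +1, each bond to a less electronegative atom (H, metal, B, Si) counts −1, and each C–C bond counts 0. Tallying each carbon:
C1: 1C, 2H, 1Br → 0 − 2 + 1 = -1
C2: 4C → 0 = 0
C3: 4C → 0 = 0
C4: 2C, 1H, 1I → 0 − 1 + 1 = 0
C5: 1C, 2O, 1F → 0 + 2 + 1 = +3
The lowest value is -1.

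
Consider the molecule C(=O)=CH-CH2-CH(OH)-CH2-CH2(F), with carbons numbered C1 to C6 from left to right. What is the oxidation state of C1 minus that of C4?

+2

C1: 2C, 2O → 0 + 2 = +2
C4: 2C, 1H, 1O → 0 − 1 + 1 = 0
Difference: +2 − (0) = +2.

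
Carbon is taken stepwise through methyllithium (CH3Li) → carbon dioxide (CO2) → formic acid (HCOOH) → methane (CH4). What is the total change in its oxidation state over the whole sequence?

0

Carbon oxidation states along the series — methyllithium: -4, carbon dioxide: +4, formic acid: +2, methane: -4.
Net change = -4 − (-4) = 0.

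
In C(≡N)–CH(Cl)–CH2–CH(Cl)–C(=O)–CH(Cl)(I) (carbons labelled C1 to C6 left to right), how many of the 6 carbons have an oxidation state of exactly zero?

Count +1 for every bond to an atom more electronegative than carbon and −1 for every bond to one less electronegative; C–C bonds are 0. Tallying each carbon:
C1: 1C, 3N → 0 + 3 = +3
C2: 2C, 1H, 1Cl → 0 − 1 + 1 = 0
C3: 2C, 2H → 0 − 2 = -2
C4: 2C, 1H, 1Cl → 0 − 1 + 1 = 0
C5: 2C, 2O → 0 + 2 = +2
C6: 1C, 1H, 1Cl, 1I → 0 − 1 + 1 + 1 = +1
2 carbons (C2, C4) meet the condition.

2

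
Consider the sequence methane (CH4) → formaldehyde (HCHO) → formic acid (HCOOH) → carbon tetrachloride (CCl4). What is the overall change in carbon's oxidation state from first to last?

+8

Carbon oxidation states along the series — methane: -4, formaldehyde: 0, formic acid: +2, carbon tetrachloride: +4.
Net change = +4 − (-4) = +8.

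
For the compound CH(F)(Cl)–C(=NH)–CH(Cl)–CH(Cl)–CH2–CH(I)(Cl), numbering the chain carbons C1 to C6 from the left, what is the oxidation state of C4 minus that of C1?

C4: 2C, 1H, 1Cl → 0 − 1 + 1 = 0
C1: 1C, 1H, 1F, 1Cl → 0 − 1 + 1 + 1 = +1
Difference: 0 − (+1) = -1.

-1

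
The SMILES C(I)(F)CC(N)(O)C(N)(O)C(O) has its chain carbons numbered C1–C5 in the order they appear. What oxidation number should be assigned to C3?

C3 has one bond to C (0), one bond to C (0), one bond to N (+1), one bond to O (+1).
Oxidation state = 0 + 0 + 1 + 1 = +2.

+2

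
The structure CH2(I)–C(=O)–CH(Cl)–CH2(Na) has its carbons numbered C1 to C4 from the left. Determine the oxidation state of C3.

Assign +1 per bond to O/N/halogen, −1 per bond to H or an electropositive element, and 0 per bond to carbon.
C3 has one bond to C (0), one bond to C (0), one bond to Cl (+1), one bond to H (-1).
Oxidation state = 0 + 0 + 1 − 1 = 0.

0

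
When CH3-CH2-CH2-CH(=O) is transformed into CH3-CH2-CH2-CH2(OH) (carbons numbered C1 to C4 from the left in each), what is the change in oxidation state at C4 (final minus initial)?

Before: C4 has 1 bond to C, 1 bond to H, 2 bonds to O → oxidation state +1.
After: C4 has 1 bond to C, 2 bonds to H, 1 bond to O → oxidation state -1.
Δ = -1 − (+1) = -2, so this is a reduction at C4.

-2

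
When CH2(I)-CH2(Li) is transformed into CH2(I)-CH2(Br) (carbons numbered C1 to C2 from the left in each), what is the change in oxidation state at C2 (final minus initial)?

+2

Before: C2 has 1 bond to C, 2 bonds to H, 1 bond to Li → oxidation state -3.
After: C2 has 1 bond to C, 2 bonds to H, 1 bond to Br → oxidation state -1.
Δ = -1 − (-3) = +2, so this is an oxidation at C2.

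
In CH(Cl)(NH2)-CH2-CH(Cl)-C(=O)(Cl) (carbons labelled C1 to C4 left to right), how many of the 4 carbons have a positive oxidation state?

2

Tallying each carbon's bonds:
C1: 1C, 1H, 1N, 1Cl → 0 − 1 + 1 + 1 = +1
C2: 2C, 2H → 0 − 2 = -2
C3: 2C, 1H, 1Cl → 0 − 1 + 1 = 0
C4: 1C, 2O, 1Cl → 0 + 2 + 1 = +3
2 carbons (C1, C4) meet the condition.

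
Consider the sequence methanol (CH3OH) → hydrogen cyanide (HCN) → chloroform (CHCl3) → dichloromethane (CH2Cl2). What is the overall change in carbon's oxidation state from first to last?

Carbon oxidation states along the series — methanol: -2, hydrogen cyanide: +2, chloroform: +2, dichloromethane: 0.
Net change = 0 − (-2) = +2.

+2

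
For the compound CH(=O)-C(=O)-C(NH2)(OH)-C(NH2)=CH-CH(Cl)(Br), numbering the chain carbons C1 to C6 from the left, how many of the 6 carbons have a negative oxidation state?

Tallying each carbon's bonds:
C1: 1C, 1H, 2O → 0 − 1 + 2 = +1
C2: 2C, 2O → 0 + 2 = +2
C3: 2C, 1O, 1N → 0 + 1 + 1 = +2
C4: 3C, 1N → 0 + 1 = +1
C5: 3C, 1H → 0 − 1 = -1
C6: 1C, 1H, 1Cl, 1Br → 0 − 1 + 1 + 1 = +1
1 carbon (C5) meets the condition.

1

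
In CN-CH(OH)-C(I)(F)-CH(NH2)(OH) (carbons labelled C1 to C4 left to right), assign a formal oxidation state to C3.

C3 has one bond to C (0), one bond to C (0), one bond to I (+1), one bond to F (+1).
Oxidation state = 0 + 0 + 1 + 1 = +2.

+2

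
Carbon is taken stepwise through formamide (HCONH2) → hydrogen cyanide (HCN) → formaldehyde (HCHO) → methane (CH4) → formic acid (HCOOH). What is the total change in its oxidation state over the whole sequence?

0

Carbon oxidation states along the series — formamide: +2, hydrogen cyanide: +2, formaldehyde: 0, methane: -4, formic acid: +2.
Net change = +2 − (+2) = 0.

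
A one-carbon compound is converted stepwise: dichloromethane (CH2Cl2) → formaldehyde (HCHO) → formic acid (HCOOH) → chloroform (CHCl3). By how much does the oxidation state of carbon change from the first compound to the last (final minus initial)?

+2

Carbon oxidation states along the series — dichloromethane: 0, formaldehyde: 0, formic acid: +2, chloroform: +2.
Net change = +2 − (0) = +2.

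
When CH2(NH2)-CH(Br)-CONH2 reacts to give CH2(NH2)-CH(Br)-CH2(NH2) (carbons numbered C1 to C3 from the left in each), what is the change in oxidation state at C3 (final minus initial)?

Before: C3 has 1 bond to C, 2 bonds to O, 1 bond to N → oxidation state +3.
After: C3 has 1 bond to C, 2 bonds to H, 1 bond to N → oxidation state -1.
Δ = -1 − (+3) = -4, so this is a reduction at C3.

-4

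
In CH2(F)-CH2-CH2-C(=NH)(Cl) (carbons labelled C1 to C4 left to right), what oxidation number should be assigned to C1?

C1 has one bond to C (0), one bond to H (-1), one bond to H (-1), one bond to F (+1).
Oxidation state = 0 − 1 − 1 + 1 = -1.

-1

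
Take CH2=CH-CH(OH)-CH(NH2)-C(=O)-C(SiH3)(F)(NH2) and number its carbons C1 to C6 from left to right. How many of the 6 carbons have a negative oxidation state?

2

Count +1 for every bond to an atom more electronegative than carbon and −1 for every bond to one less electronegative; C–C bonds are 0. Tallying each carbon:
C1: 2C, 2H → 0 − 2 = -2
C2: 3C, 1H → 0 − 1 = -1
C3: 2C, 1H, 1O → 0 − 1 + 1 = 0
C4: 2C, 1H, 1N → 0 − 1 + 1 = 0
C5: 2C, 2O → 0 + 2 = +2
C6: 1C, 1N, 1F, 1Si → 0 + 1 + 1 − 1 = +1
2 carbons (C1, C2) meet the condition.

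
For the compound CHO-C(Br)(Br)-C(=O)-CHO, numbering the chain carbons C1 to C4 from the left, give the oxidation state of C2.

+2

C2 has one bond to C (0), one bond to C (0), one bond to Br (+1), one bond to Br (+1).
Oxidation state = 0 + 0 + 1 + 1 = +2.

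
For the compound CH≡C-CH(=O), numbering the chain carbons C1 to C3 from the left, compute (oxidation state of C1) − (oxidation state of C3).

C1: 3C, 1H → 0 − 1 = -1
C3: 1C, 1H, 2O → 0 − 1 + 2 = +1
Difference: -1 − (+1) = -2.

-2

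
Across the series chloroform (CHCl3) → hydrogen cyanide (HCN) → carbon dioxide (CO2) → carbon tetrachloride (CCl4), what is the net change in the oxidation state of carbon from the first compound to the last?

Carbon oxidation states along the series — chloroform: +2, hydrogen cyanide: +2, carbon dioxide: +4, carbon tetrachloride: +4.
Net change = +4 − (+2) = +2.

+2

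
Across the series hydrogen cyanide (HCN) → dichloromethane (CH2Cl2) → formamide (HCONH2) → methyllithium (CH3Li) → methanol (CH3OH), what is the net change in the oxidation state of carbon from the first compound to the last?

-4

Carbon oxidation states along the series — hydrogen cyanide: +2, dichloromethane: 0, formamide: +2, methyllithium: -4, methanol: -2.
Net change = -2 − (+2) = -4.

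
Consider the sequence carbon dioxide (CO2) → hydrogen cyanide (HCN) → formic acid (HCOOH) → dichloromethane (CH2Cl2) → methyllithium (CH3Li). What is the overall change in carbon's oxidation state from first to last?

-8

Carbon oxidation states along the series — carbon dioxide: +4, hydrogen cyanide: +2, formic acid: +2, dichloromethane: 0, methyllithium: -4.
Net change = -4 − (+4) = -8.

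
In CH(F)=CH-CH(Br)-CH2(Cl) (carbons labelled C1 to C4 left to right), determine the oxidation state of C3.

0

Each bond to a more electronegative atom (O, N, halogen) counts +1, each bond to a less electronegative atom (H, metal, B, Si) counts −1, and each C–C bond counts 0.
C3 has one bond to C (0), one bond to C (0), one bond to Br (+1), one bond to H (-1).
Oxidation state = 0 + 0 + 1 − 1 = 0.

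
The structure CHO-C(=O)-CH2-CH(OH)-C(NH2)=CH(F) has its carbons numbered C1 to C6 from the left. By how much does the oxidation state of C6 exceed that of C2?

-2

C6: 2C, 1H, 1F → 0 − 1 + 1 = 0
C2: 2C, 2O → 0 + 2 = +2
Difference: 0 − (+2) = -2.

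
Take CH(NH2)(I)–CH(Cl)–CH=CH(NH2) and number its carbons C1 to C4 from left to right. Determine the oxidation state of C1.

C1 has one bond to C (0), one bond to N (+1), one bond to I (+1), one bond to H (-1).
Oxidation state = 0 + 1 + 1 − 1 = +1.

+1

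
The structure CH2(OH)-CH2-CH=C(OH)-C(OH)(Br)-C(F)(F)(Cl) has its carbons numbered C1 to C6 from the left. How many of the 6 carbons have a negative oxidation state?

Tallying each carbon's bonds:
C1: 1C, 2H, 1O → 0 − 2 + 1 = -1
C2: 2C, 2H → 0 − 2 = -2
C3: 3C, 1H → 0 − 1 = -1
C4: 3C, 1O → 0 + 1 = +1
C5: 2C, 1O, 1Br → 0 + 1 + 1 = +2
C6: 1C, 2F, 1Cl → 0 + 2 + 1 = +3
3 carbons (C1, C2, C3) meet the condition.

3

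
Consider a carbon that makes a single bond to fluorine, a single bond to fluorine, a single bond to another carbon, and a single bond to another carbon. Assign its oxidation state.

Assign +1 per bond to O/N/halogen, −1 per bond to H or an electropositive element, and 0 per bond to carbon.
The carbon has one bond to C (0), one bond to C (0), one bond to F (+1), one bond to F (+1).
Oxidation state = 0 + 0 + 1 + 1 = +2.

+2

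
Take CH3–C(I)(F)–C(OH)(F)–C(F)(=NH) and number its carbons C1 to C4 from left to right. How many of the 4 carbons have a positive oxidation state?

Count +1 for every bond to an atom more electronegative than carbon and −1 for every bond to one less electronegative; C–C bonds are 0. Tallying each carbon:
C1: 1C, 3H → 0 − 3 = -3
C2: 2C, 1F, 1I → 0 + 1 + 1 = +2
C3: 2C, 1O, 1F → 0 + 1 + 1 = +2
C4: 1C, 2N, 1F → 0 + 2 + 1 = +3
3 carbons (C2, C3, C4) meet the condition.

3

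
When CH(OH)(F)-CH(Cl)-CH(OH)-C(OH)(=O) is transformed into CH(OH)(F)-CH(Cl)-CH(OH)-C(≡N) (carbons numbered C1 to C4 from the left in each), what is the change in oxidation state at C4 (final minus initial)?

0

Before: C4 has 1 bond to C, 3 bonds to O → oxidation state +3.
After: C4 has 1 bond to C, 3 bonds to N → oxidation state +3.
Δ = +3 − (+3) = 0, so no net redox change at C4.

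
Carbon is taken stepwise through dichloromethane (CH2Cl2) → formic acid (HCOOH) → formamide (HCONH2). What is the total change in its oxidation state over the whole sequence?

+2

Carbon oxidation states along the series — dichloromethane: 0, formic acid: +2, formamide: +2.
Net change = +2 − (0) = +2.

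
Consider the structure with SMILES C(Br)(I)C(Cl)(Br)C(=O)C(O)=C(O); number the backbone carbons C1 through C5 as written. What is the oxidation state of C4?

+1

C4 has one bond to C (0), a double bond to C (2×0 = 0), one bond to O (+1).
Oxidation state = 0 + 0 + 1 = +1.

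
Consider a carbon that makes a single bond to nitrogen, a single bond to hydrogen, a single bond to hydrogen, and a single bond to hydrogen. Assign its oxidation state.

The carbon has one bond to H (-1), one bond to H (-1), one bond to N (+1), one bond to H (-1).
Oxidation state = -1 − 1 + 1 − 1 = -2.

-2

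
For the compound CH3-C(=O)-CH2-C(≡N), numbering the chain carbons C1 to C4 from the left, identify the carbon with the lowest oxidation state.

Assign +1 per bond to O/N/halogen, −1 per bond to H or an electropositive element, and 0 per bond to carbon. Tallying each carbon:
C1: 1C, 3H → 0 − 3 = -3
C2: 2C, 2O → 0 + 2 = +2
C3: 2C, 2H → 0 − 2 = -2
C4: 1C, 3N → 0 + 3 = +3
The most reduced carbon is C1 at -3.

C1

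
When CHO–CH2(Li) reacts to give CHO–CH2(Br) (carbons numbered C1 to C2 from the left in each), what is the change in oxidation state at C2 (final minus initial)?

Before: C2 has 1 bond to C, 2 bonds to H, 1 bond to Li → oxidation state -3.
After: C2 has 1 bond to C, 2 bonds to H, 1 bond to Br → oxidation state -1.
Δ = -1 − (-3) = +2, so this is an oxidation at C2.

+2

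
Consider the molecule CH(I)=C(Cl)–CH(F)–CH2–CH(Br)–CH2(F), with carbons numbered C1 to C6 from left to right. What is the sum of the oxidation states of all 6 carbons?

-2

Assign +1 per bond to O/N/halogen, −1 per bond to H or an electropositive element, and 0 per bond to carbon. Tallying each carbon:
C1: 2C, 1H, 1I → 0 − 1 + 1 = 0
C2: 3C, 1Cl → 0 + 1 = +1
C3: 2C, 1H, 1F → 0 − 1 + 1 = 0
C4: 2C, 2H → 0 − 2 = -2
C5: 2C, 1H, 1Br → 0 − 1 + 1 = 0
C6: 1C, 2H, 1F → 0 − 2 + 1 = -1
Sum = 0 + 1 + 0 − 2 + 0 − 1 = -2.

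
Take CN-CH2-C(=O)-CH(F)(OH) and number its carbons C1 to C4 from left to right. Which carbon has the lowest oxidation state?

C2

Tallying each carbon's bonds:
C1: 1C, 3N → 0 + 3 = +3
C2: 2C, 2H → 0 − 2 = -2
C3: 2C, 2O → 0 + 2 = +2
C4: 1C, 1H, 1O, 1F → 0 − 1 + 1 + 1 = +1
The most reduced carbon is C2 at -2.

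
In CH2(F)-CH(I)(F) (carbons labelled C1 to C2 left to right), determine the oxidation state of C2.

+1

C2 has one bond to C (0), one bond to I (+1), one bond to F (+1), one bond to H (-1).
Oxidation state = 0 + 1 + 1 − 1 = +1.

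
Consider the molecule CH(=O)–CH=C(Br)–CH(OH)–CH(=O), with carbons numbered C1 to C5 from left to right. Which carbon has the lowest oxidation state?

Tallying each carbon's bonds:
C1: 1C, 1H, 2O → 0 − 1 + 2 = +1
C2: 3C, 1H → 0 − 1 = -1
C3: 3C, 1Br → 0 + 1 = +1
C4: 2C, 1H, 1O → 0 − 1 + 1 = 0
C5: 1C, 1H, 2O → 0 − 1 + 2 = +1
The most reduced carbon is C2 at -1.

C2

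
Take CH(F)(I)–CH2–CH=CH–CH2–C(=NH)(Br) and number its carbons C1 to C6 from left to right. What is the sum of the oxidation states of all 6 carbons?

Tallying each carbon's bonds:
C1: 1C, 1H, 1F, 1I → 0 − 1 + 1 + 1 = +1
C2: 2C, 2H → 0 − 2 = -2
C3: 3C, 1H → 0 − 1 = -1
C4: 3C, 1H → 0 − 1 = -1
C5: 2C, 2H → 0 − 2 = -2
C6: 1C, 2N, 1Br → 0 + 2 + 1 = +3
Sum = +1 − 2 − 1 − 1 − 2 + 3 = -2.

-2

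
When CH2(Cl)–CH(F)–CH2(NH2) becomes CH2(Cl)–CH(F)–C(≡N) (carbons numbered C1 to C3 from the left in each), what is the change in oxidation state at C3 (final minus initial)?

Before: C3 has 1 bond to C, 2 bonds to H, 1 bond to N → oxidation state -1.
After: C3 has 1 bond to C, 3 bonds to N → oxidation state +3.
Δ = +3 − (-1) = +4, so this is an oxidation at C3.

+4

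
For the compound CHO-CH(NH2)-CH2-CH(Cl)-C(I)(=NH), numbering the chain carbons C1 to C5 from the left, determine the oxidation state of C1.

C1 has one bond to C (0), a double bond to O (2×+1 = +2), one bond to H (-1).
Oxidation state = 0 + 2 − 1 = +1.

+1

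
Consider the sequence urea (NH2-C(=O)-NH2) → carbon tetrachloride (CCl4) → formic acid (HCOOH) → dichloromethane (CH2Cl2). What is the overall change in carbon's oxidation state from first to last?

Carbon oxidation states along the series — urea: +4, carbon tetrachloride: +4, formic acid: +2, dichloromethane: 0.
Net change = 0 − (+4) = -4.

-4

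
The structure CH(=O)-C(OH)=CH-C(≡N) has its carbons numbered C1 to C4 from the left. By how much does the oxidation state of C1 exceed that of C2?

C1: 1C, 1H, 2O → 0 − 1 + 2 = +1
C2: 3C, 1O → 0 + 1 = +1
Difference: +1 − (+1) = 0.

0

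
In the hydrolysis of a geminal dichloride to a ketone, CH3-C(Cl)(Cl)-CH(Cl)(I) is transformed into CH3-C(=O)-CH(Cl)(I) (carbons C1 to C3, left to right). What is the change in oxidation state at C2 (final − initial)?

Before: C2 has 2 bonds to C, 2 bonds to Cl → oxidation state +2.
After: C2 has 2 bonds to C, 2 bonds to O → oxidation state +2.
Δ = +2 − (+2) = 0, so no net redox change at C2.

0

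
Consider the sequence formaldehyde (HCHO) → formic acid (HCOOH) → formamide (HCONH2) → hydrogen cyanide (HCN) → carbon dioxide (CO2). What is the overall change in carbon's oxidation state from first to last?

Carbon oxidation states along the series — formaldehyde: 0, formic acid: +2, formamide: +2, hydrogen cyanide: +2, carbon dioxide: +4.
Net change = +4 − (0) = +4.

+4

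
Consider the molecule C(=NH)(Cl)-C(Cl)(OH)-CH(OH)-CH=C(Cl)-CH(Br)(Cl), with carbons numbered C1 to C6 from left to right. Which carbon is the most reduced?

Bonds to more-electronegative neighbours contribute +1 each, bonds to H or metals contribute −1 each, and C–C bonds contribute 0. Tallying each carbon:
C1: 1C, 2N, 1Cl → 0 + 2 + 1 = +3
C2: 2C, 1O, 1Cl → 0 + 1 + 1 = +2
C3: 2C, 1H, 1O → 0 − 1 + 1 = 0
C4: 3C, 1H → 0 − 1 = -1
C5: 3C, 1Cl → 0 + 1 = +1
C6: 1C, 1H, 1Cl, 1Br → 0 − 1 + 1 + 1 = +1
The most reduced carbon is C4 at -1.

C4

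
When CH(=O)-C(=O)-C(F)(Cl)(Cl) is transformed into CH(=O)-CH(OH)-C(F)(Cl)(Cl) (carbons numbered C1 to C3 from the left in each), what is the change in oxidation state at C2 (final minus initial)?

Before: C2 has 2 bonds to C, 2 bonds to O → oxidation state +2.
After: C2 has 2 bonds to C, 1 bond to H, 1 bond to O → oxidation state 0.
Δ = 0 − (+2) = -2, so this is a reduction at C2.

-2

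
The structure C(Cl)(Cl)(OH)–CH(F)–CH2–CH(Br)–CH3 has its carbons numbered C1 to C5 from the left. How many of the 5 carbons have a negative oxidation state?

Tallying each carbon's bonds:
C1: 1C, 1O, 2Cl → 0 + 1 + 2 = +3
C2: 2C, 1H, 1F → 0 − 1 + 1 = 0
C3: 2C, 2H → 0 − 2 = -2
C4: 2C, 1H, 1Br → 0 − 1 + 1 = 0
C5: 1C, 3H → 0 − 3 = -3
2 carbons (C3, C5) meet the condition.

2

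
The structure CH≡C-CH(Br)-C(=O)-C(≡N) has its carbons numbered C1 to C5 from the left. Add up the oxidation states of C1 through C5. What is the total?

Tallying each carbon's bonds:
C1: 3C, 1H → 0 − 1 = -1
C2: 4C → 0 = 0
C3: 2C, 1H, 1Br → 0 − 1 + 1 = 0
C4: 2C, 2O → 0 + 2 = +2
C5: 1C, 3N → 0 + 3 = +3
Sum = -1 + 0 + 0 + 2 + 3 = +4.

+4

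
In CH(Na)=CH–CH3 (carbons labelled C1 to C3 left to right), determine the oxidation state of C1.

-2

Assign +1 per bond to O/N/halogen, −1 per bond to H or an electropositive element, and 0 per bond to carbon.
C1 has a double bond to C (2×0 = 0), one bond to Na (-1), one bond to H (-1).
Oxidation state = 0 − 1 − 1 = -2.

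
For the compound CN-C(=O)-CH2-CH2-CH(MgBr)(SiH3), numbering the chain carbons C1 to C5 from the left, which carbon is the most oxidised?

Tallying each carbon's bonds:
C1: 1C, 3N → 0 + 3 = +3
C2: 2C, 2O → 0 + 2 = +2
C3: 2C, 2H → 0 − 2 = -2
C4: 2C, 2H → 0 − 2 = -2
C5: 1C, 1H, 1Mg, 1Si → 0 − 1 − 1 − 1 = -3
The most oxidised carbon is C1 at +3.

C1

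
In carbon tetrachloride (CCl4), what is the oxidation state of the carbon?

+4

Count +1 for every bond to an atom more electronegative than carbon and −1 for every bond to one less electronegative; C–C bonds are 0.
The carbon has one bond to Cl (+1), one bond to Cl (+1), one bond to Cl (+1), one bond to Cl (+1).
Oxidation state = +1 + 1 + 1 + 1 = +4.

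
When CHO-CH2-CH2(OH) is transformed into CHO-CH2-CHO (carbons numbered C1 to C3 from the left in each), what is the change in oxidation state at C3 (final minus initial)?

+2

Before: C3 has 1 bond to C, 2 bonds to H, 1 bond to O → oxidation state -1.
After: C3 has 1 bond to C, 1 bond to H, 2 bonds to O → oxidation state +1.
Δ = +1 − (-1) = +2, so this is an oxidation at C3.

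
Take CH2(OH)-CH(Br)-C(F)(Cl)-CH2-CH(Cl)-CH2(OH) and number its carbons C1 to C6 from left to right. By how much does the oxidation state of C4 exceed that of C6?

C4: 2C, 2H → 0 − 2 = -2
C6: 1C, 2H, 1O → 0 − 2 + 1 = -1
Difference: -2 − (-1) = -1.

-1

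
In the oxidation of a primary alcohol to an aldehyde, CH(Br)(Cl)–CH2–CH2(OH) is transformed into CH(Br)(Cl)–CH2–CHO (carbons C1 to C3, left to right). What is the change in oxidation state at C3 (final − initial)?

+2

Before: C3 has 1 bond to C, 2 bonds to H, 1 bond to O → oxidation state -1.
After: C3 has 1 bond to C, 1 bond to H, 2 bonds to O → oxidation state +1.
Δ = +1 − (-1) = +2, so this is an oxidation at C3.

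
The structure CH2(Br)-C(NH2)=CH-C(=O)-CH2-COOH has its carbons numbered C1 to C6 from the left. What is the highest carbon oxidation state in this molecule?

Tallying each carbon's bonds:
C1: 1C, 2H, 1Br → 0 − 2 + 1 = -1
C2: 3C, 1N → 0 + 1 = +1
C3: 3C, 1H → 0 − 1 = -1
C4: 2C, 2O → 0 + 2 = +2
C5: 2C, 2H → 0 − 2 = -2
C6: 1C, 3O → 0 + 3 = +3
The highest value is +3.

+3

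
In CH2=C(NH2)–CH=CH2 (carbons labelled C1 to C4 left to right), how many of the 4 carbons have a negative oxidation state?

3

Assign +1 per bond to O/N/halogen, −1 per bond to H or an electropositive element, and 0 per bond to carbon. Tallying each carbon:
C1: 2C, 2H → 0 − 2 = -2
C2: 3C, 1N → 0 + 1 = +1
C3: 3C, 1H → 0 − 1 = -1
C4: 2C, 2H → 0 − 2 = -2
3 carbons (C1, C3, C4) meet the condition.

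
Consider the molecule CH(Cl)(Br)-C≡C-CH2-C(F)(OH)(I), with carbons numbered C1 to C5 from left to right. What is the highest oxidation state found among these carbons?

Tallying each carbon's bonds:
C1: 1C, 1H, 1Cl, 1Br → 0 − 1 + 1 + 1 = +1
C2: 4C → 0 = 0
C3: 4C → 0 = 0
C4: 2C, 2H → 0 − 2 = -2
C5: 1C, 1O, 1F, 1I → 0 + 1 + 1 + 1 = +3
The highest value is +3.

+3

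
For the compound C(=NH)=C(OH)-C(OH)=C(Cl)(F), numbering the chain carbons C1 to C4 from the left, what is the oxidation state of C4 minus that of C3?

+1

C4: 2C, 1F, 1Cl → 0 + 1 + 1 = +2
C3: 3C, 1O → 0 + 1 = +1
Difference: +2 − (+1) = +1.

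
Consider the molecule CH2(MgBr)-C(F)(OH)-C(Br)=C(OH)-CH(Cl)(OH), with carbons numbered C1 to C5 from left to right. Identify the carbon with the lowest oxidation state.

C1

Bonds to more-electronegative neighbours contribute +1 each, bonds to H or metals contribute −1 each, and C–C bonds contribute 0. Tallying each carbon:
C1: 1C, 2H, 1Mg → 0 − 2 − 1 = -3
C2: 2C, 1O, 1F → 0 + 1 + 1 = +2
C3: 3C, 1Br → 0 + 1 = +1
C4: 3C, 1O → 0 + 1 = +1
C5: 1C, 1H, 1O, 1Cl → 0 − 1 + 1 + 1 = +1
The most reduced carbon is C1 at -3.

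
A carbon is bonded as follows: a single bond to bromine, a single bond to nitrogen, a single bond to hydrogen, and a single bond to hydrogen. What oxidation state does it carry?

The carbon has one bond to H (-1), one bond to Br (+1), one bond to N (+1), one bond to H (-1).
Oxidation state = -1 + 1 + 1 − 1 = 0.

0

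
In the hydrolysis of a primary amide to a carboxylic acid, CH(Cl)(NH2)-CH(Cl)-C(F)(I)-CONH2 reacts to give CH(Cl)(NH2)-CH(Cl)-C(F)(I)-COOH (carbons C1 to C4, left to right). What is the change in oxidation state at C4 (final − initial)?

Before: C4 has 1 bond to C, 2 bonds to O, 1 bond to N → oxidation state +3.
After: C4 has 1 bond to C, 3 bonds to O → oxidation state +3.
Δ = +3 − (+3) = 0, so no net redox change at C4.

0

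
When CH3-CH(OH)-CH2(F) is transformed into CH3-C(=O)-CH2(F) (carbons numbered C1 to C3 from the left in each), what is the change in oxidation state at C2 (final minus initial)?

+2

Before: C2 has 2 bonds to C, 1 bond to H, 1 bond to O → oxidation state 0.
After: C2 has 2 bonds to C, 2 bonds to O → oxidation state +2.
Δ = +2 − (0) = +2, so this is an oxidation at C2.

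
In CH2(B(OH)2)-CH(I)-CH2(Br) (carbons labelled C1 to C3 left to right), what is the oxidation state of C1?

Each bond to a more electronegative atom (O, N, halogen) counts +1, each bond to a less electronegative atom (H, metal, B, Si) counts −1, and each C–C bond counts 0.
C1 has one bond to C (0), one bond to H (-1), one bond to B (-1), one bond to H (-1).
Oxidation state = 0 − 1 − 1 − 1 = -3.

-3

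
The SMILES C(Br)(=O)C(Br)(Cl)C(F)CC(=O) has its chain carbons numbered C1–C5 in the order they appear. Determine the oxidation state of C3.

Bonds to more-electronegative neighbours contribute +1 each, bonds to H or metals contribute −1 each, and C–C bonds contribute 0.
C3 has one bond to C (0), one bond to C (0), one bond to H (-1), one bond to F (+1).
Oxidation state = 0 + 0 − 1 + 1 = 0.

0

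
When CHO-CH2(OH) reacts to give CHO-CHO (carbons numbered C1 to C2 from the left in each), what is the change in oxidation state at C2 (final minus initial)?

Before: C2 has 1 bond to C, 2 bonds to H, 1 bond to O → oxidation state -1.
After: C2 has 1 bond to C, 1 bond to H, 2 bonds to O → oxidation state +1.
Δ = +1 − (-1) = +2, so this is an oxidation at C2.

+2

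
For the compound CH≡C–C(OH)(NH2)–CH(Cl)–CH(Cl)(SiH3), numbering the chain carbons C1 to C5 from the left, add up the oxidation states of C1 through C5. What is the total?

0

Bonds to more-electronegative neighbours contribute +1 each, bonds to H or metals contribute −1 each, and C–C bonds contribute 0. Tallying each carbon:
C1: 3C, 1H → 0 − 1 = -1
C2: 4C → 0 = 0
C3: 2C, 1O, 1N → 0 + 1 + 1 = +2
C4: 2C, 1H, 1Cl → 0 − 1 + 1 = 0
C5: 1C, 1H, 1Cl, 1Si → 0 − 1 + 1 − 1 = -1
Sum = -1 + 0 + 2 + 0 − 1 = 0.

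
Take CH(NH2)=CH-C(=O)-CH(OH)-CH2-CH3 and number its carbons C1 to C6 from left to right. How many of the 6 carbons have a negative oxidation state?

3

Tallying each carbon's bonds:
C1: 2C, 1H, 1N → 0 − 1 + 1 = 0
C2: 3C, 1H → 0 − 1 = -1
C3: 2C, 2O → 0 + 2 = +2
C4: 2C, 1H, 1O → 0 − 1 + 1 = 0
C5: 2C, 2H → 0 − 2 = -2
C6: 1C, 3H → 0 − 3 = -3
3 carbons (C2, C5, C6) meet the condition.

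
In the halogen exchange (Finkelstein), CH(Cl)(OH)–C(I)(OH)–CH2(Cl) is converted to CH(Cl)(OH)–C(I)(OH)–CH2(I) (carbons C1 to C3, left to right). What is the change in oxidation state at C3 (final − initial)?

Before: C3 has 1 bond to C, 2 bonds to H, 1 bond to Cl → oxidation state -1.
After: C3 has 1 bond to C, 2 bonds to H, 1 bond to I → oxidation state -1.
Δ = -1 − (-1) = 0, so no net redox change at C3.

0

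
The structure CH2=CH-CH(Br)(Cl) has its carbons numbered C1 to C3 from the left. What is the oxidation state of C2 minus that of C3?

C2: 3C, 1H → 0 − 1 = -1
C3: 1C, 1H, 1Cl, 1Br → 0 − 1 + 1 + 1 = +1
Difference: -1 − (+1) = -2.

-2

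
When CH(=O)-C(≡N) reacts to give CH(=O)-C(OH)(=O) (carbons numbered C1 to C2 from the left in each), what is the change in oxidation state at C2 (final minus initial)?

Before: C2 has 1 bond to C, 3 bonds to N → oxidation state +3.
After: C2 has 1 bond to C, 3 bonds to O → oxidation state +3.
Δ = +3 − (+3) = 0, so no net redox change at C2.

0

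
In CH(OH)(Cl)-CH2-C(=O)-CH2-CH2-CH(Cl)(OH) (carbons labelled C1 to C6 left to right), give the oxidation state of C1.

+1

C1 has one bond to C (0), one bond to O (+1), one bond to H (-1), one bond to Cl (+1).
Oxidation state = 0 + 1 − 1 + 1 = +1.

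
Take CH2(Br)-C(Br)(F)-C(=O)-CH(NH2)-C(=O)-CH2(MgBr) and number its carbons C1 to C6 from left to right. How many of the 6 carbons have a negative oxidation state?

2

Count +1 for every bond to an atom more electronegative than carbon and −1 for every bond to one less electronegative; C–C bonds are 0. Tallying each carbon:
C1: 1C, 2H, 1Br → 0 − 2 + 1 = -1
C2: 2C, 1F, 1Br → 0 + 1 + 1 = +2
C3: 2C, 2O → 0 + 2 = +2
C4: 2C, 1H, 1N → 0 − 1 + 1 = 0
C5: 2C, 2O → 0 + 2 = +2
C6: 1C, 2H, 1Mg → 0 − 2 − 1 = -3
2 carbons (C1, C6) meet the condition.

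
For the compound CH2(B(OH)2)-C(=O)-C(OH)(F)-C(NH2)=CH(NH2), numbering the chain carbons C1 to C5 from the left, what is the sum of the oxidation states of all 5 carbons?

Bonds to more-electronegative neighbours contribute +1 each, bonds to H or metals contribute −1 each, and C–C bonds contribute 0. Tallying each carbon:
C1: 1C, 2H, 1B → 0 − 2 − 1 = -3
C2: 2C, 2O → 0 + 2 = +2
C3: 2C, 1O, 1F → 0 + 1 + 1 = +2
C4: 3C, 1N → 0 + 1 = +1
C5: 2C, 1H, 1N → 0 − 1 + 1 = 0
Sum = -3 + 2 + 2 + 1 + 0 = +2.

+2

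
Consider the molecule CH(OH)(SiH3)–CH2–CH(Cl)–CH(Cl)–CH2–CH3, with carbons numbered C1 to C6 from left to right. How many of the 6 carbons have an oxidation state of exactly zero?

2

Bonds to more-electronegative neighbours contribute +1 each, bonds to H or metals contribute −1 each, and C–C bonds contribute 0. Tallying each carbon:
C1: 1C, 1H, 1O, 1Si → 0 − 1 + 1 − 1 = -1
C2: 2C, 2H → 0 − 2 = -2
C3: 2C, 1H, 1Cl → 0 − 1 + 1 = 0
C4: 2C, 1H, 1Cl → 0 − 1 + 1 = 0
C5: 2C, 2H → 0 − 2 = -2
C6: 1C, 3H → 0 − 3 = -3
2 carbons (C3, C4) meet the condition.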